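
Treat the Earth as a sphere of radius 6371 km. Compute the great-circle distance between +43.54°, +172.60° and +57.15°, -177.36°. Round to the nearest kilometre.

1669 km

Δλ = -177.36 − 172.60 = -349.96°; wrapped into (−180°, 180°]: 10.04°.
Δφ = 57.15 − 43.54 = 13.61°.
a = sin²(Δφ/2) + cos φ₁ · cos φ₂ · sin²(Δλ/2) = 0.017051.
c = 2·atan2(√a, √(1−a)) = 0.26191 rad → d = 6371·c ≈ 1668.60 km.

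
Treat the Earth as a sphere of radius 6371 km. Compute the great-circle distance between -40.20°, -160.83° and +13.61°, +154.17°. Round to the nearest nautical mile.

4089 nmi

Δλ = 154.17 − -160.83 = 315.00°; wrapped into (−180°, 180°]: -45.00°.
Δφ = 13.61 − -40.20 = 53.81°.
a = sin²(Δφ/2) + cos φ₁ · cos φ₂ · sin²(Δλ/2) = 0.313482.
c = 2·atan2(√a, √(1−a)) = 1.18852 rad → d = 6371·c ≈ 7572.04 km ≈ 4088.58 nmi.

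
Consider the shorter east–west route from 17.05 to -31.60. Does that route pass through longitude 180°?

No

Signed shortest Δλ = ((-31.60 − 17.05 + 180) mod 360) − 180 = -48.65°.
Going west by 48.65° from +17.05° reaches -31.60° without touching 180°.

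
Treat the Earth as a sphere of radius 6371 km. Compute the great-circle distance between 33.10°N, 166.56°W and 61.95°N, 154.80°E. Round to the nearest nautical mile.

Δλ = 154.80 − -166.56 = 321.36°; wrapped into (−180°, 180°]: -38.64°.
Δφ = 61.95 − 33.10 = 28.85°.
a = sin²(Δφ/2) + cos φ₁ · cos φ₂ · sin²(Δλ/2) = 0.105176.
c = 2·atan2(√a, √(1−a)) = 0.66056 rad → d = 6371·c ≈ 4208.43 km ≈ 2272.37 nmi.

2272 nmi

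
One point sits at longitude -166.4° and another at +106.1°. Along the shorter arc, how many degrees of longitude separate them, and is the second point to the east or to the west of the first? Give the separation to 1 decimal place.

Raw difference: 106.1 − -166.4 = 272.5°.
Normalise into (−180°, 180°]: 272.5° − 360° = -87.5°.
Negative ⇒ the second point lies to the west; separation 87.5°.

87.5° west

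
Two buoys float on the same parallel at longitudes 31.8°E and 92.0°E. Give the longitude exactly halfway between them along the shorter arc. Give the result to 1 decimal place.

61.9°E

Signed shortest Δλ from +31.8° to +92.0° is +60.2°.
Midpoint longitude = +31.8° + (+60.2°)/2 = +31.8° + 30.1° = +61.9°.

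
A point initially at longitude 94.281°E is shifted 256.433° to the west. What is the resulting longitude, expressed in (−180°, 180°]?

Start at +94.281°; shift −256.433° → -162.152°.
-162.152° already lies in (−180°, 180°].

162.152°W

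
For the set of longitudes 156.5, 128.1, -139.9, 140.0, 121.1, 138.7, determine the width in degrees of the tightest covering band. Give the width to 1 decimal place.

99.0°

Sort the longitudes: -139.9°, +121.1°, +128.1°, +138.7°, +140.0°, +156.5°.
Eastward gaps between consecutive values (wrapping around): 261.0°, 7.0°, 10.6°, 1.3°, 16.5°, 63.6°.
Largest gap = 261.0° ⇒ minimal covering band is its complement: 360° − 261.0° = 99.0°.
Band runs from +121.1° eastward to -139.9°, crossing the antimeridian.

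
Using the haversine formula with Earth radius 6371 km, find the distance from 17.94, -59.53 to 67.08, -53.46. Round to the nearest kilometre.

Δλ = -53.46 − -59.53 = 6.07°.
Δφ = 67.08 − 17.94 = 49.14°.
a = sin²(Δφ/2) + cos φ₁ · cos φ₂ · sin²(Δλ/2) = 0.173932.
c = 2·atan2(√a, √(1−a)) = 0.86040 rad → d = 6371·c ≈ 5481.60 km.

5482 km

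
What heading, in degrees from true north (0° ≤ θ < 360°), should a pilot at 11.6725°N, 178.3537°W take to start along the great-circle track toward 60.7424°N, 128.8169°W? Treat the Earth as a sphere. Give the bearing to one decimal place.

Δλ = -128.8169 − -178.3537 = 49.5368°.
θ = atan2( sin Δλ · cos φ₂ , cos φ₁ · sin φ₂ − sin φ₁ · cos φ₂ · cos Δλ )
  = atan2(0.37184, 0.79022) = 25.200° → normalised to [0°, 360°): 25.200°.

25.2°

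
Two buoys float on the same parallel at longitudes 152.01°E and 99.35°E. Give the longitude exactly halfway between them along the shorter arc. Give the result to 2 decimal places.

125.68°E

Signed shortest Δλ from +152.01° to +99.35° is -52.66°.
Midpoint longitude = +152.01° + (-52.66°)/2 = +152.01° − 26.33° = +125.68°.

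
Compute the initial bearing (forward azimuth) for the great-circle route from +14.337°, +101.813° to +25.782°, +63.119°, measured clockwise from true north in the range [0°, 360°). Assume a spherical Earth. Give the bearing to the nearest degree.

Δλ = 63.119 − 101.813 = -38.694°.
θ = atan2( sin Δλ · cos φ₂ , cos φ₁ · sin φ₂ − sin φ₁ · cos φ₂ · cos Δλ )
  = atan2(-0.56293, 0.24737) = -66.278° → normalised to [0°, 360°): 293.722°.

294°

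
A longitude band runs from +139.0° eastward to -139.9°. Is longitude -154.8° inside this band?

Band width going east from +139.0° to -139.9°: ((-139.9 − 139.0) mod 360) = 81.1°.
Offset of -154.8° east of the west edge: ((-154.8 − 139.0) mod 360) = 66.2°.
66.2° ≤ 81.1° ⇒ inside.

Yes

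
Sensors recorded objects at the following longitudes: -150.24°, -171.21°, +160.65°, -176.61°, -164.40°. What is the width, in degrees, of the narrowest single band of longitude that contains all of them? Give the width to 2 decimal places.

49.11°

Sort the longitudes: -176.61°, -171.21°, -164.40°, -150.24°, +160.65°.
Eastward gaps between consecutive values (wrapping around): 5.40°, 6.81°, 14.16°, 310.89°, 22.74°.
Largest gap = 310.89° ⇒ minimal covering band is its complement: 360° − 310.89° = 49.11°.
Band runs from +160.65° eastward to -150.24°, crossing the antimeridian.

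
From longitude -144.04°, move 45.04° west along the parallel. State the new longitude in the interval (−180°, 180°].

Start at -144.04°; shift −45.04° → -189.08°.
-189.08° lies outside (−180°, 180°]; add 360° → +170.92°.

+170.92°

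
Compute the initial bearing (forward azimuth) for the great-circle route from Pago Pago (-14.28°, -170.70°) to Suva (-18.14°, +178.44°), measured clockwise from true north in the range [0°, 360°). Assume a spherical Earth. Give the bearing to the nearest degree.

248°

Δλ = 178.44 − -170.70 = 349.14°; wrapped into (−180°, 180°]: -10.86°.
θ = atan2( sin Δλ · cos φ₂ , cos φ₁ · sin φ₂ − sin φ₁ · cos φ₂ · cos Δλ )
  = atan2(-0.17905, -0.07152) = -111.773° → normalised to [0°, 360°): 248.227°.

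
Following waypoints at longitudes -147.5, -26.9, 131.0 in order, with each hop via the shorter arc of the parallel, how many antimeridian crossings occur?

Leg 1: -147.5° → -26.9°, shortest Δλ = 120.6° (east) — does not cross 180°.
Leg 2: -26.9° → +131.0°, shortest Δλ = 157.9° (east) — does not cross 180°.
Total crossings: 0.

0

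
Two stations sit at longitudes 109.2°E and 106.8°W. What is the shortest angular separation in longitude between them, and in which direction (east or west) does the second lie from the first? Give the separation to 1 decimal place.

Raw difference: -106.8 − 109.2 = -216.0°.
Normalise into (−180°, 180°]: -216.0° + 360° = 144.0°.
Positive ⇒ the second point lies to the east; separation 144.0°.

144.0° east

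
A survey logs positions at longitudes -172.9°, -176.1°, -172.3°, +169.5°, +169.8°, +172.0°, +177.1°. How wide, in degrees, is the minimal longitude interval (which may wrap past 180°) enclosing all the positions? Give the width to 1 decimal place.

Sort the longitudes: -176.1°, -172.9°, -172.3°, +169.5°, +169.8°, +172.0°, +177.1°.
Eastward gaps between consecutive values (wrapping around): 3.2°, 0.6°, 341.8°, 0.3°, 2.2°, 5.1°, 6.8°.
Largest gap = 341.8° ⇒ minimal covering band is its complement: 360° − 341.8° = 18.2°.
Band runs from +169.5° eastward to -172.3°, crossing the antimeridian.

18.2°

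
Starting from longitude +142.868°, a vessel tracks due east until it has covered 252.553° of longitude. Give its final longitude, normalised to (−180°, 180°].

+35.421°

Start at +142.868°; shift +252.553° → +395.421°.
+395.421° lies outside (−180°, 180°]; subtract 360° → +35.421°.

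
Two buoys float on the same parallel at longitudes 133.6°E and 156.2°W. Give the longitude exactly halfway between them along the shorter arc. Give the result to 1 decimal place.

168.7°E

Signed shortest Δλ from +133.6° to -156.2° is +70.2°.
Midpoint longitude = +133.6° + (+70.2°)/2 = +133.6° + 35.1° = +168.7°.
(The naïve average (+133.6 + -156.2)/2 = -11.3° is on the wrong side of the globe.)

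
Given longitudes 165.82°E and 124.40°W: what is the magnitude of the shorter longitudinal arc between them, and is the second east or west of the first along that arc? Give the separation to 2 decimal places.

69.78° east

Raw difference: -124.40 − 165.82 = -290.22°.
Normalise into (−180°, 180°]: -290.22° + 360° = 69.78°.
Positive ⇒ the second point lies to the east; separation 69.78°.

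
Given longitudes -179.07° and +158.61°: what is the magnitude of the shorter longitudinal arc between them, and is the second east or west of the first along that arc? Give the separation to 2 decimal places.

Raw difference: 158.61 − -179.07 = 337.68°.
Normalise into (−180°, 180°]: 337.68° − 360° = -22.32°.
Negative ⇒ the second point lies to the west; separation 22.32°.

22.32° west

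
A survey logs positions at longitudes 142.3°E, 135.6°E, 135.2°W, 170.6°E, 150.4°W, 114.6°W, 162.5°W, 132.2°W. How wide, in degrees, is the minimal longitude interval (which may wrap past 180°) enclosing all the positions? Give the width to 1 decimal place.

Sort the longitudes: -162.5°, -150.4°, -135.2°, -132.2°, -114.6°, +135.6°, +142.3°, +170.6°.
Eastward gaps between consecutive values (wrapping around): 12.1°, 15.2°, 3.0°, 17.6°, 250.2°, 6.7°, 28.3°, 26.9°.
Largest gap = 250.2° ⇒ minimal covering band is its complement: 360° − 250.2° = 109.8°.
Band runs from +135.6° eastward to -114.6°, crossing the antimeridian.

109.8°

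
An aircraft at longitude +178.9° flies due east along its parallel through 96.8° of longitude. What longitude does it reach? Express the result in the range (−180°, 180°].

Start at +178.9°; shift +96.8° → +275.7°.
+275.7° lies outside (−180°, 180°]; subtract 360° → -84.3°.

-84.3°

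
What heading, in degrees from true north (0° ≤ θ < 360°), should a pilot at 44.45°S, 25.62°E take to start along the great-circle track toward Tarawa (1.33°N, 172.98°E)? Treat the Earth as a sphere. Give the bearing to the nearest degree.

Δλ = 172.98 − 25.62 = 147.36°.
θ = atan2( sin Δλ · cos φ₂ , cos φ₁ · sin φ₂ − sin φ₁ · cos φ₂ · cos Δλ )
  = atan2(0.53921, -0.57297) = 136.738° → normalised to [0°, 360°): 136.738°.

137°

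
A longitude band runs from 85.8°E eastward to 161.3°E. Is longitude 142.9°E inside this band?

Band width going east from +85.8° to +161.3°: ((161.3 − 85.8) mod 360) = 75.5°.
Offset of +142.9° east of the west edge: ((142.9 − 85.8) mod 360) = 57.1°.
57.1° ≤ 75.5° ⇒ inside.

Yes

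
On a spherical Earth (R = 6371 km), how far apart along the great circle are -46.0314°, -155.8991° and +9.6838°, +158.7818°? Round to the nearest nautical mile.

4136 nmi

Δλ = 158.7818 − -155.8991 = 314.6809°; wrapped into (−180°, 180°]: -45.3191°.
Δφ = 9.6838 − -46.0314 = 55.7152°.
a = sin²(Δφ/2) + cos φ₁ · cos φ₂ · sin²(Δλ/2) = 0.319922.
c = 2·atan2(√a, √(1−a)) = 1.20236 rad → d = 6371·c ≈ 7660.24 km ≈ 4136.20 nmi.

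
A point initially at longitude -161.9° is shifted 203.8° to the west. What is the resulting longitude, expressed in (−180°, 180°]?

Start at -161.9°; shift −203.8° → -365.7°.
-365.7° lies outside (−180°, 180°]; add 360° → -5.7°.

-5.7°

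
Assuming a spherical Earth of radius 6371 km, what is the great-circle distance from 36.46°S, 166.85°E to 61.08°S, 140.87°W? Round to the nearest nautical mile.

Δλ = -140.87 − 166.85 = -307.72°; wrapped into (−180°, 180°]: 52.28°.
Δφ = -61.08 − -36.46 = -24.62°.
a = sin²(Δφ/2) + cos φ₁ · cos φ₂ · sin²(Δλ/2) = 0.120947.
c = 2·atan2(√a, √(1−a)) = 0.71039 rad → d = 6371·c ≈ 4525.90 km ≈ 2443.79 nmi.

2444 nmi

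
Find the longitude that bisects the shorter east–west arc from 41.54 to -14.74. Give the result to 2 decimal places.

+13.40°

Signed shortest Δλ from +41.54° to -14.74° is -56.28°.
Midpoint longitude = +41.54° + (-56.28°)/2 = +41.54° − 28.14° = +13.40°.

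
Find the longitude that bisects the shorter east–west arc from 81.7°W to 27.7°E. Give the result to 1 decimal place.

Signed shortest Δλ from -81.7° to +27.7° is +109.4°.
Midpoint longitude = -81.7° + (+109.4°)/2 = -81.7° + 54.7° = -27.0°.

27.0°W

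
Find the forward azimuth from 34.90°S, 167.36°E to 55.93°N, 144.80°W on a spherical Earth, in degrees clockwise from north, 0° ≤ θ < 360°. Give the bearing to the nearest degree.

25°

Δλ = -144.80 − 167.36 = -312.16°; wrapped into (−180°, 180°]: 47.84°.
θ = atan2( sin Δλ · cos φ₂ , cos φ₁ · sin φ₂ − sin φ₁ · cos φ₂ · cos Δλ )
  = atan2(0.41527, 0.89451) = 24.903° → normalised to [0°, 360°): 24.903°.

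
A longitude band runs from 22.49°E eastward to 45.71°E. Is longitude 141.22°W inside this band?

No

Band width going east from +22.49° to +45.71°: ((45.71 − 22.49) mod 360) = 23.22°.
Offset of -141.22° east of the west edge: ((-141.22 − 22.49) mod 360) = 196.29°.
196.29° > 23.22° ⇒ outside.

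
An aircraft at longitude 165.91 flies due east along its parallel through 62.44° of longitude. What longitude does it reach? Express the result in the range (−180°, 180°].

-131.65°

Start at +165.91°; shift +62.44° → +228.35°.
+228.35° lies outside (−180°, 180°]; subtract 360° → -131.65°.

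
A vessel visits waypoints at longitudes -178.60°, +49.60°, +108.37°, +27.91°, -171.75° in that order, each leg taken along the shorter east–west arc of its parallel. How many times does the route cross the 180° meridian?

2

Leg 1: -178.60° → +49.60°, shortest Δλ = -131.8° (west) — crosses 180°.
Leg 2: +49.60° → +108.37°, shortest Δλ = 58.77° (east) — does not cross 180°.
Leg 3: +108.37° → +27.91°, shortest Δλ = -80.46° (west) — does not cross 180°.
Leg 4: +27.91° → -171.75°, shortest Δλ = 160.34° (east) — crosses 180°.
Total crossings: 2.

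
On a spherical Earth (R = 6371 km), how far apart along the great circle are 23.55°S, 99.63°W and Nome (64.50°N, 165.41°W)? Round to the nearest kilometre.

Δλ = -165.41 − -99.63 = -65.78°.
Δφ = 64.50 − -23.55 = 88.05°.
a = sin²(Δφ/2) + cos φ₁ · cos φ₂ · sin²(Δλ/2) = 0.599362.
c = 2·atan2(√a, √(1−a)) = 1.77085 rad → d = 6371·c ≈ 11282.10 km.

11282 km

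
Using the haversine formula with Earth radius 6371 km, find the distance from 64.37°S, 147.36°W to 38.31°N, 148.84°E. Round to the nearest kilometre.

12692 km

Δλ = 148.84 − -147.36 = 296.20°; wrapped into (−180°, 180°]: -63.80°.
Δφ = 38.31 − -64.37 = 102.68°.
a = sin²(Δφ/2) + cos φ₁ · cos φ₂ · sin²(Δλ/2) = 0.704533.
c = 2·atan2(√a, √(1−a)) = 1.99223 rad → d = 6371·c ≈ 12692.48 km.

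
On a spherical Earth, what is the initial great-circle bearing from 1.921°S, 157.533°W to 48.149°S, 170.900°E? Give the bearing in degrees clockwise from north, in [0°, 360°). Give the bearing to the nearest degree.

206°

Δλ = 170.900 − -157.533 = 328.433°; wrapped into (−180°, 180°]: -31.567°.
θ = atan2( sin Δλ · cos φ₂ , cos φ₁ · sin φ₂ − sin φ₁ · cos φ₂ · cos Δλ )
  = atan2(-0.34927, -0.72541) = -154.290° → normalised to [0°, 360°): 205.710°.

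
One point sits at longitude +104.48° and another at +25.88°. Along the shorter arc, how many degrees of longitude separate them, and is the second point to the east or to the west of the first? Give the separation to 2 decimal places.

Raw difference: 25.88 − 104.48 = -78.6°.
Normalise into (−180°, 180°]: -78.6° stays -78.6°.
Negative ⇒ the second point lies to the west; separation 78.60°.

78.60° west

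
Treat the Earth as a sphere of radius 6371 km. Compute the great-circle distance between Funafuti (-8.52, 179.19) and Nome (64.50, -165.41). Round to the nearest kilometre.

Δλ = -165.41 − 179.19 = -344.60°; wrapped into (−180°, 180°]: 15.40°.
Δφ = 64.50 − -8.52 = 73.02°.
a = sin²(Δφ/2) + cos φ₁ · cos φ₂ · sin²(Δλ/2) = 0.361624.
c = 2·atan2(√a, √(1−a)) = 1.29038 rad → d = 6371·c ≈ 8221.04 km.

8221 km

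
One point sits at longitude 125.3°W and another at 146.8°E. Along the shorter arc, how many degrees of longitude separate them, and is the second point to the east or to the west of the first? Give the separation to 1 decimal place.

Raw difference: 146.8 − -125.3 = 272.1°.
Normalise into (−180°, 180°]: 272.1° − 360° = -87.9°.
Negative ⇒ the second point lies to the west; separation 87.9°.

87.9° west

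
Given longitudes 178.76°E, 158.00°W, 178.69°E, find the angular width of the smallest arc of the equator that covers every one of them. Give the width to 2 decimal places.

23.31°

Sort the longitudes: -158.00°, +178.69°, +178.76°.
Eastward gaps between consecutive values (wrapping around): 336.69°, 0.07°, 23.24°.
Largest gap = 336.69° ⇒ minimal covering band is its complement: 360° − 336.69° = 23.31°.
Band runs from +178.69° eastward to -158.00°, crossing the antimeridian.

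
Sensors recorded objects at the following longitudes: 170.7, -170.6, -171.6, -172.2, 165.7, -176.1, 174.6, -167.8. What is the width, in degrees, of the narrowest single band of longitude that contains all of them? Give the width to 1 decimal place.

Sort the longitudes: -176.1°, -172.2°, -171.6°, -170.6°, -167.8°, +165.7°, +170.7°, +174.6°.
Eastward gaps between consecutive values (wrapping around): 3.9°, 0.6°, 1.0°, 2.8°, 333.5°, 5.0°, 3.9°, 9.3°.
Largest gap = 333.5° ⇒ minimal covering band is its complement: 360° − 333.5° = 26.5°.
Band runs from +165.7° eastward to -167.8°, crossing the antimeridian.

26.5°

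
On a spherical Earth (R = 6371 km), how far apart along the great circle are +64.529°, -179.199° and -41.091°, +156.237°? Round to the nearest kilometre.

Δλ = 156.237 − -179.199 = 335.436°; wrapped into (−180°, 180°]: -24.564°.
Δφ = -41.091 − 64.529 = -105.620°.
a = sin²(Δφ/2) + cos φ₁ · cos φ₂ · sin²(Δλ/2) = 0.649295.
c = 2·atan2(√a, √(1−a)) = 1.87401 rad → d = 6371·c ≈ 11939.32 km.

11939 km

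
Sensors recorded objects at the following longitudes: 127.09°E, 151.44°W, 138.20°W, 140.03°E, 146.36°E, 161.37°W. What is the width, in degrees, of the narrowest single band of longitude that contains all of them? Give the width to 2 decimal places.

Sort the longitudes: -161.37°, -151.44°, -138.20°, +127.09°, +140.03°, +146.36°.
Eastward gaps between consecutive values (wrapping around): 9.93°, 13.24°, 265.29°, 12.94°, 6.33°, 52.27°.
Largest gap = 265.29° ⇒ minimal covering band is its complement: 360° − 265.29° = 94.71°.
Band runs from +127.09° eastward to -138.20°, crossing the antimeridian.

94.71°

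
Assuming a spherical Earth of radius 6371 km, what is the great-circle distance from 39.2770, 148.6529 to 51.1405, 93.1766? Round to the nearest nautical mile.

Δλ = 93.1766 − 148.6529 = -55.4763°.
Δφ = 51.1405 − 39.2770 = 11.8635°.
a = sin²(Δφ/2) + cos φ₁ · cos φ₂ · sin²(Δλ/2) = 0.115890.
c = 2·atan2(√a, √(1−a)) = 0.69474 rad → d = 6371·c ≈ 4426.20 km ≈ 2389.96 nmi.

2390 nmi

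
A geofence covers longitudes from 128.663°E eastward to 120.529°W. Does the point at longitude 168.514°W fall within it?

Yes

Band width going east from +128.663° to -120.529°: ((-120.529 − 128.663) mod 360) = 110.808°.
Offset of -168.514° east of the west edge: ((-168.514 − 128.663) mod 360) = 62.823°.
62.823° ≤ 110.808° ⇒ inside.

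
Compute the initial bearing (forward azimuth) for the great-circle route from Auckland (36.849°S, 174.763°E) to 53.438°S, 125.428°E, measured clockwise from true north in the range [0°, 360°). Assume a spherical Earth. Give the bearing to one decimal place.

Δλ = 125.428 − 174.763 = -49.335°.
θ = atan2( sin Δλ · cos φ₂ , cos φ₁ · sin φ₂ − sin φ₁ · cos φ₂ · cos Δλ )
  = atan2(-0.45185, -0.40995) = -132.217° → normalised to [0°, 360°): 227.783°.

227.8°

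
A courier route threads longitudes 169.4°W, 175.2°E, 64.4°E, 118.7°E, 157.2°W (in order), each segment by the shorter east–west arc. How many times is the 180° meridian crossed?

2

Leg 1: -169.4° → +175.2°, shortest Δλ = -15.4° (west) — crosses 180°.
Leg 2: +175.2° → +64.4°, shortest Δλ = -110.8° (west) — does not cross 180°.
Leg 3: +64.4° → +118.7°, shortest Δλ = 54.3° (east) — does not cross 180°.
Leg 4: +118.7° → -157.2°, shortest Δλ = 84.1° (east) — crosses 180°.
Total crossings: 2.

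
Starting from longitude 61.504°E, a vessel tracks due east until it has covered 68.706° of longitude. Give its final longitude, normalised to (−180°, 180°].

130.210°E

Start at +61.504°; shift +68.706° → +130.210°.
+130.210° already lies in (−180°, 180°].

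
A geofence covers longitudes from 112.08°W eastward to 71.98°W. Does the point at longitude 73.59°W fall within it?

Band width going east from -112.08° to -71.98°: ((-71.98 − -112.08) mod 360) = 40.10°.
Offset of -73.59° east of the west edge: ((-73.59 − -112.08) mod 360) = 38.49°.
38.49° ≤ 40.10° ⇒ inside.

Yes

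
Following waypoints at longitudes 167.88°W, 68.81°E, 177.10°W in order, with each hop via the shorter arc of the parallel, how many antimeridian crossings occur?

2

Leg 1: -167.88° → +68.81°, shortest Δλ = -123.31° (west) — crosses 180°.
Leg 2: +68.81° → -177.10°, shortest Δλ = 114.09° (east) — crosses 180°.
Total crossings: 2.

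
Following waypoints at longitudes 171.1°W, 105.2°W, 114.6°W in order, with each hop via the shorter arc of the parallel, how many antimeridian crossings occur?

Leg 1: -171.1° → -105.2°, shortest Δλ = 65.9° (east) — does not cross 180°.
Leg 2: -105.2° → -114.6°, shortest Δλ = -9.4° (west) — does not cross 180°.
Total crossings: 0.

0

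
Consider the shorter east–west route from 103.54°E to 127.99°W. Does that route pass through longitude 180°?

Naïve |-127.99 − 103.54| = 231.53° > 180°, so the shorter arc goes the other way round — across 180°.
Signed shortest Δλ = ((-127.99 − 103.54 + 180) mod 360) − 180 = 128.47°.
Going east by 128.47° from +103.54° passes through 180° before reaching -127.99°.

Yes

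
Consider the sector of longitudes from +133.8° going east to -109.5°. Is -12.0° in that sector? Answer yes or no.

No

Band width going east from +133.8° to -109.5°: ((-109.5 − 133.8) mod 360) = 116.7°.
Offset of -12.0° east of the west edge: ((-12.0 − 133.8) mod 360) = 214.2°.
214.2° > 116.7° ⇒ outside.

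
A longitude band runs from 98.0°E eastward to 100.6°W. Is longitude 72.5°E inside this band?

No

Band width going east from +98.0° to -100.6°: ((-100.6 − 98.0) mod 360) = 161.4°.
Offset of +72.5° east of the west edge: ((72.5 − 98.0) mod 360) = 334.5°.
334.5° > 161.4° ⇒ outside.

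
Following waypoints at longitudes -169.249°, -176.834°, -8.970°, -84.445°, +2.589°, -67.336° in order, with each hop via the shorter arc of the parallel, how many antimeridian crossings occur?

Leg 1: -169.249° → -176.834°, shortest Δλ = -7.585° (west) — does not cross 180°.
Leg 2: -176.834° → -8.970°, shortest Δλ = 167.864° (east) — does not cross 180°.
Leg 3: -8.970° → -84.445°, shortest Δλ = -75.475° (west) — does not cross 180°.
Leg 4: -84.445° → +2.589°, shortest Δλ = 87.034° (east) — does not cross 180°.
Leg 5: +2.589° → -67.336°, shortest Δλ = -69.925° (west) — does not cross 180°.
Total crossings: 0.

0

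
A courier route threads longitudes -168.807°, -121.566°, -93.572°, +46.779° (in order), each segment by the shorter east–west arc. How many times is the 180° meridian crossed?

Leg 1: -168.807° → -121.566°, shortest Δλ = 47.241° (east) — does not cross 180°.
Leg 2: -121.566° → -93.572°, shortest Δλ = 27.994° (east) — does not cross 180°.
Leg 3: -93.572° → +46.779°, shortest Δλ = 140.351° (east) — does not cross 180°.
Total crossings: 0.

0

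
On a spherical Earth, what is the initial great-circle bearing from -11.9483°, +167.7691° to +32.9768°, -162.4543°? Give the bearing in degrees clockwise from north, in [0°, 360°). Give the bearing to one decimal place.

Δλ = -162.4543 − 167.7691 = -330.2234°; wrapped into (−180°, 180°]: 29.7766°.
θ = atan2( sin Δλ · cos φ₂ , cos φ₁ · sin φ₂ − sin φ₁ · cos φ₂ · cos Δλ )
  = atan2(0.41661, 0.68325) = 31.373° → normalised to [0°, 360°): 31.373°.

31.4°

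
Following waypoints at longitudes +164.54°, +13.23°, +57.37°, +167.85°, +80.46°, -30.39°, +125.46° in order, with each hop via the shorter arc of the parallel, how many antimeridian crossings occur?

Leg 1: +164.54° → +13.23°, shortest Δλ = -151.31° (west) — does not cross 180°.
Leg 2: +13.23° → +57.37°, shortest Δλ = 44.14° (east) — does not cross 180°.
Leg 3: +57.37° → +167.85°, shortest Δλ = 110.48° (east) — does not cross 180°.
Leg 4: +167.85° → +80.46°, shortest Δλ = -87.39° (west) — does not cross 180°.
Leg 5: +80.46° → -30.39°, shortest Δλ = -110.85° (west) — does not cross 180°.
Leg 6: -30.39° → +125.46°, shortest Δλ = 155.85° (east) — does not cross 180°.
Total crossings: 0.

0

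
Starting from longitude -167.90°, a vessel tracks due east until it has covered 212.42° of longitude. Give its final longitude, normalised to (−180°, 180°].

+44.52°

Start at -167.90°; shift +212.42° → +44.52°.
+44.52° already lies in (−180°, 180°].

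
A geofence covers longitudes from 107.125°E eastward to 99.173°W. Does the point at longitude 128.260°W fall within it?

Band width going east from +107.125° to -99.173°: ((-99.173 − 107.125) mod 360) = 153.702°.
Offset of -128.260° east of the west edge: ((-128.260 − 107.125) mod 360) = 124.615°.
124.615° ≤ 153.702° ⇒ inside.

Yes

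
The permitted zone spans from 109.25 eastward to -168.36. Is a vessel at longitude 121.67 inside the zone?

Yes

Band width going east from +109.25° to -168.36°: ((-168.36 − 109.25) mod 360) = 82.39°.
Offset of +121.67° east of the west edge: ((121.67 − 109.25) mod 360) = 12.42°.
12.42° ≤ 82.39° ⇒ inside.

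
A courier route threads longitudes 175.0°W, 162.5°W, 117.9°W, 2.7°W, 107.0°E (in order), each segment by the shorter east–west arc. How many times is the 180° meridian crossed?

0

Leg 1: -175.0° → -162.5°, shortest Δλ = 12.5° (east) — does not cross 180°.
Leg 2: -162.5° → -117.9°, shortest Δλ = 44.6° (east) — does not cross 180°.
Leg 3: -117.9° → -2.7°, shortest Δλ = 115.2° (east) — does not cross 180°.
Leg 4: -2.7° → +107.0°, shortest Δλ = 109.7° (east) — does not cross 180°.
Total crossings: 0.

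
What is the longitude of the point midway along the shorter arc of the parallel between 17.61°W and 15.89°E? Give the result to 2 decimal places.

Signed shortest Δλ from -17.61° to +15.89° is +33.50°.
Midpoint longitude = -17.61° + (+33.50°)/2 = -17.61° + 16.75° = -0.86°.

0.86°W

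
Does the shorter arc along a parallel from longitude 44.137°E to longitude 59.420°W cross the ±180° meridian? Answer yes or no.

Signed shortest Δλ = ((-59.420 − 44.137 + 180) mod 360) − 180 = -103.557°.
Going west by 103.557° from +44.137° reaches -59.420° without touching 180°.

No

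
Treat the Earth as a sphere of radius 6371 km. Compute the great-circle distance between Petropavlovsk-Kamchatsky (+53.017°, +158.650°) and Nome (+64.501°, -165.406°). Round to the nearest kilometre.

Δλ = -165.406 − 158.650 = -324.056°; wrapped into (−180°, 180°]: 35.944°.
Δφ = 64.501 − 53.017 = 11.484°.
a = sin²(Δφ/2) + cos φ₁ · cos φ₂ · sin²(Δλ/2) = 0.034666.
c = 2·atan2(√a, √(1−a)) = 0.37456 rad → d = 6371·c ≈ 2386.32 km.

2386 km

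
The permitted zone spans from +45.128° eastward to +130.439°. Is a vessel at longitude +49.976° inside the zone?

Band width going east from +45.128° to +130.439°: ((130.439 − 45.128) mod 360) = 85.311°.
Offset of +49.976° east of the west edge: ((49.976 − 45.128) mod 360) = 4.848°.
4.848° ≤ 85.311° ⇒ inside.

Yes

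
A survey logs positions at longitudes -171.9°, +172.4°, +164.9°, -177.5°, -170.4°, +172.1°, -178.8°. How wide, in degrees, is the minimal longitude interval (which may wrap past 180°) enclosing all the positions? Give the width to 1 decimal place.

24.7°

Sort the longitudes: -178.8°, -177.5°, -171.9°, -170.4°, +164.9°, +172.1°, +172.4°.
Eastward gaps between consecutive values (wrapping around): 1.3°, 5.6°, 1.5°, 335.3°, 7.2°, 0.3°, 8.8°.
Largest gap = 335.3° ⇒ minimal covering band is its complement: 360° − 335.3° = 24.7°.
Band runs from +164.9° eastward to -170.4°, crossing the antimeridian.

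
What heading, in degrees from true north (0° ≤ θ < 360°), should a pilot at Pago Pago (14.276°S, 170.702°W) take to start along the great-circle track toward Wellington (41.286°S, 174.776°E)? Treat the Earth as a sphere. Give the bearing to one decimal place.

Δλ = 174.776 − -170.702 = 345.478°; wrapped into (−180°, 180°]: -14.522°.
θ = atan2( sin Δλ · cos φ₂ , cos φ₁ · sin φ₂ − sin φ₁ · cos φ₂ · cos Δλ )
  = atan2(-0.18842, -0.46007) = -157.728° → normalised to [0°, 360°): 202.272°.

202.3°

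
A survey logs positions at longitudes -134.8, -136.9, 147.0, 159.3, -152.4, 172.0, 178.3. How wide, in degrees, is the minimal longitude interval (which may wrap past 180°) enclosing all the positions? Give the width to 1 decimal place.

Sort the longitudes: -152.4°, -136.9°, -134.8°, +147.0°, +159.3°, +172.0°, +178.3°.
Eastward gaps between consecutive values (wrapping around): 15.5°, 2.1°, 281.8°, 12.3°, 12.7°, 6.3°, 29.3°.
Largest gap = 281.8° ⇒ minimal covering band is its complement: 360° − 281.8° = 78.2°.
Band runs from +147.0° eastward to -134.8°, crossing the antimeridian.

78.2°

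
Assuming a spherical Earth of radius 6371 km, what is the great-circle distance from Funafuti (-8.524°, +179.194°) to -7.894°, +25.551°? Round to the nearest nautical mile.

8948 nmi

Δλ = 25.551 − 179.194 = -153.643°.
Δφ = -7.894 − -8.524 = 0.630°.
a = sin²(Δφ/2) + cos φ₁ · cos φ₂ · sin²(Δλ/2) = 0.928696.
c = 2·atan2(√a, √(1−a)) = 2.60098 rad → d = 6371·c ≈ 16570.84 km ≈ 8947.54 nmi.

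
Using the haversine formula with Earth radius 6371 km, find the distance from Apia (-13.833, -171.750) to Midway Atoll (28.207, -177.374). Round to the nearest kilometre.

Δλ = -177.374 − -171.750 = -5.624°.
Δφ = 28.207 − -13.833 = 42.040°.
a = sin²(Δφ/2) + cos φ₁ · cos φ₂ · sin²(Δλ/2) = 0.130721.
c = 2·atan2(√a, √(1−a)) = 0.73987 rad → d = 6371·c ≈ 4713.69 km.

4714 km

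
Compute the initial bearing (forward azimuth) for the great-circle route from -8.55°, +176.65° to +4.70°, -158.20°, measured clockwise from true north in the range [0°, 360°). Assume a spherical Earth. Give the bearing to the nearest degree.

Δλ = -158.20 − 176.65 = -334.85°; wrapped into (−180°, 180°]: 25.15°.
θ = atan2( sin Δλ · cos φ₂ , cos φ₁ · sin φ₂ − sin φ₁ · cos φ₂ · cos Δλ )
  = atan2(0.42356, 0.21515) = 63.071° → normalised to [0°, 360°): 63.071°.

63°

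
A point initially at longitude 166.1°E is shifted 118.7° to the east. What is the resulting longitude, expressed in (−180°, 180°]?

Start at +166.1°; shift +118.7° → +284.8°.
+284.8° lies outside (−180°, 180°]; subtract 360° → -75.2°.

75.2°W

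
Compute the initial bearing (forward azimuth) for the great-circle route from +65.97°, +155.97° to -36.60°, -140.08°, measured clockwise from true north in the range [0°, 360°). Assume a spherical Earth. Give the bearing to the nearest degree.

128°

Δλ = -140.08 − 155.97 = -296.05°; wrapped into (−180°, 180°]: 63.95°.
θ = atan2( sin Δλ · cos φ₂ , cos φ₁ · sin φ₂ − sin φ₁ · cos φ₂ · cos Δλ )
  = atan2(0.72126, -0.56480) = 128.063° → normalised to [0°, 360°): 128.063°.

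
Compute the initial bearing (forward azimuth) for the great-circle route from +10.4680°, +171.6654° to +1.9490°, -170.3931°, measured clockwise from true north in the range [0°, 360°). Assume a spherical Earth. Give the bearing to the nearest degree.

114°

Δλ = -170.3931 − 171.6654 = -342.0585°; wrapped into (−180°, 180°]: 17.9415°.
θ = atan2( sin Δλ · cos φ₂ , cos φ₁ · sin φ₂ − sin φ₁ · cos φ₂ · cos Δλ )
  = atan2(0.30787, -0.13931) = 114.346° → normalised to [0°, 360°): 114.346°.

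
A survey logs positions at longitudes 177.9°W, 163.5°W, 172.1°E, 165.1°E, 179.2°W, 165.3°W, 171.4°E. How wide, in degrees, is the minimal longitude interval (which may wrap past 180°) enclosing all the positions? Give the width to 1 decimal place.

Sort the longitudes: -179.2°, -177.9°, -165.3°, -163.5°, +165.1°, +171.4°, +172.1°.
Eastward gaps between consecutive values (wrapping around): 1.3°, 12.6°, 1.8°, 328.6°, 6.3°, 0.7°, 8.7°.
Largest gap = 328.6° ⇒ minimal covering band is its complement: 360° − 328.6° = 31.4°.
Band runs from +165.1° eastward to -163.5°, crossing the antimeridian.

31.4°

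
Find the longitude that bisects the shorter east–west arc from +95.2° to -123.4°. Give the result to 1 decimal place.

Signed shortest Δλ from +95.2° to -123.4° is +141.4°.
Midpoint longitude = +95.2° + (+141.4°)/2 = +95.2° + 70.7° = +165.9°.
(The naïve average (+95.2 + -123.4)/2 = -14.1° is on the wrong side of the globe.)

+165.9°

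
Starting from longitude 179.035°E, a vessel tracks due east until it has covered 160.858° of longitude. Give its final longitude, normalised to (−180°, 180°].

20.107°W

Start at +179.035°; shift +160.858° → +339.893°.
+339.893° lies outside (−180°, 180°]; subtract 360° → -20.107°.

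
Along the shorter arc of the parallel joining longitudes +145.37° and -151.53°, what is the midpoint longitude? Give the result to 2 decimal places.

Signed shortest Δλ from +145.37° to -151.53° is +63.10°.
Midpoint longitude = +145.37° + (+63.10°)/2 = +145.37° + 31.55° = +176.92°.
(The naïve average (+145.37 + -151.53)/2 = -3.08° is on the wrong side of the globe.)

+176.92°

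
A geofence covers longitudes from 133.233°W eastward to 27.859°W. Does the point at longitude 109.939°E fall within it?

Band width going east from -133.233° to -27.859°: ((-27.859 − -133.233) mod 360) = 105.374°.
Offset of +109.939° east of the west edge: ((109.939 − -133.233) mod 360) = 243.172°.
243.172° > 105.374° ⇒ outside.

No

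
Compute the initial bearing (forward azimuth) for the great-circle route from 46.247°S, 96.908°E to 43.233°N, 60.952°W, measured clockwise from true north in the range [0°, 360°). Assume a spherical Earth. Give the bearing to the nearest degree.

267°

Δλ = -60.952 − 96.908 = -157.860°.
θ = atan2( sin Δλ · cos φ₂ , cos φ₁ · sin φ₂ − sin φ₁ · cos φ₂ · cos Δλ )
  = atan2(-0.27458, -0.01378) = -92.872° → normalised to [0°, 360°): 267.128°.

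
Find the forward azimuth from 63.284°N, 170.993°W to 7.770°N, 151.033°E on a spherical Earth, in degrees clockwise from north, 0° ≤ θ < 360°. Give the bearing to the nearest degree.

Δλ = 151.033 − -170.993 = 322.026°; wrapped into (−180°, 180°]: -37.974°.
θ = atan2( sin Δλ · cos φ₂ , cos φ₁ · sin φ₂ − sin φ₁ · cos φ₂ · cos Δλ )
  = atan2(-0.60965, -0.63689) = -136.252° → normalised to [0°, 360°): 223.748°.

224°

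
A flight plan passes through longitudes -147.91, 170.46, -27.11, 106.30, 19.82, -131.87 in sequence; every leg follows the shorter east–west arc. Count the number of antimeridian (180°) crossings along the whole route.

Leg 1: -147.91° → +170.46°, shortest Δλ = -41.63° (west) — crosses 180°.
Leg 2: +170.46° → -27.11°, shortest Δλ = 162.43° (east) — crosses 180°.
Leg 3: -27.11° → +106.30°, shortest Δλ = 133.41° (east) — does not cross 180°.
Leg 4: +106.30° → +19.82°, shortest Δλ = -86.48° (west) — does not cross 180°.
Leg 5: +19.82° → -131.87°, shortest Δλ = -151.69° (west) — does not cross 180°.
Total crossings: 2.

2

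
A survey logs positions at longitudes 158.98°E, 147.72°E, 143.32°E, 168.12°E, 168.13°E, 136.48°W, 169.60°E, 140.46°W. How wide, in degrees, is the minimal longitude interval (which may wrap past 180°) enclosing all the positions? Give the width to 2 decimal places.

80.20°

Sort the longitudes: -140.46°, -136.48°, +143.32°, +147.72°, +158.98°, +168.12°, +168.13°, +169.60°.
Eastward gaps between consecutive values (wrapping around): 3.98°, 279.80°, 4.40°, 11.26°, 9.14°, 0.01°, 1.47°, 49.94°.
Largest gap = 279.80° ⇒ minimal covering band is its complement: 360° − 279.80° = 80.20°.
Band runs from +143.32° eastward to -136.48°, crossing the antimeridian.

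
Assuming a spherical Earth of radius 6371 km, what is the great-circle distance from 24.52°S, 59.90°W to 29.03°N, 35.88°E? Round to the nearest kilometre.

11826 km

Δλ = 35.88 − -59.90 = 95.78°.
Δφ = 29.03 − -24.52 = 53.55°.
a = sin²(Δφ/2) + cos φ₁ · cos φ₂ · sin²(Δλ/2) = 0.640753.
c = 2·atan2(√a, √(1−a)) = 1.85616 rad → d = 6371·c ≈ 11825.60 km.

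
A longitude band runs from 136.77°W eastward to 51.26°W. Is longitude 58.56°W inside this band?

Yes

Band width going east from -136.77° to -51.26°: ((-51.26 − -136.77) mod 360) = 85.51°.
Offset of -58.56° east of the west edge: ((-58.56 − -136.77) mod 360) = 78.21°.
78.21° ≤ 85.51° ⇒ inside.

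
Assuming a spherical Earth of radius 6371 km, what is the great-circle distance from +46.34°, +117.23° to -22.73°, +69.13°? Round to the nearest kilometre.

Δλ = 69.13 − 117.23 = -48.10°.
Δφ = -22.73 − 46.34 = -69.07°.
a = sin²(Δφ/2) + cos φ₁ · cos φ₂ · sin²(Δλ/2) = 0.427142.
c = 2·atan2(√a, √(1−a)) = 1.42456 rad → d = 6371·c ≈ 9075.87 km.

9076 km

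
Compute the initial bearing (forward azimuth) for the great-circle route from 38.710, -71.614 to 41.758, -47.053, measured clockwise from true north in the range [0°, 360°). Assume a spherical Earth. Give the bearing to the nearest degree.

73°

Δλ = -47.053 − -71.614 = 24.561°.
θ = atan2( sin Δλ · cos φ₂ , cos φ₁ · sin φ₂ − sin φ₁ · cos φ₂ · cos Δλ )
  = atan2(0.31007, 0.09538) = 72.901° → normalised to [0°, 360°): 72.901°.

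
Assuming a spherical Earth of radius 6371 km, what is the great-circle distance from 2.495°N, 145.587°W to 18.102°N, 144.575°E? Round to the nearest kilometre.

Δλ = 144.575 − -145.587 = 290.162°; wrapped into (−180°, 180°]: -69.838°.
Δφ = 18.102 − 2.495 = 15.607°.
a = sin²(Δφ/2) + cos φ₁ · cos φ₂ · sin²(Δλ/2) = 0.329584.
c = 2·atan2(√a, √(1−a)) = 1.22300 rad → d = 6371·c ≈ 7791.70 km.

7792 km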